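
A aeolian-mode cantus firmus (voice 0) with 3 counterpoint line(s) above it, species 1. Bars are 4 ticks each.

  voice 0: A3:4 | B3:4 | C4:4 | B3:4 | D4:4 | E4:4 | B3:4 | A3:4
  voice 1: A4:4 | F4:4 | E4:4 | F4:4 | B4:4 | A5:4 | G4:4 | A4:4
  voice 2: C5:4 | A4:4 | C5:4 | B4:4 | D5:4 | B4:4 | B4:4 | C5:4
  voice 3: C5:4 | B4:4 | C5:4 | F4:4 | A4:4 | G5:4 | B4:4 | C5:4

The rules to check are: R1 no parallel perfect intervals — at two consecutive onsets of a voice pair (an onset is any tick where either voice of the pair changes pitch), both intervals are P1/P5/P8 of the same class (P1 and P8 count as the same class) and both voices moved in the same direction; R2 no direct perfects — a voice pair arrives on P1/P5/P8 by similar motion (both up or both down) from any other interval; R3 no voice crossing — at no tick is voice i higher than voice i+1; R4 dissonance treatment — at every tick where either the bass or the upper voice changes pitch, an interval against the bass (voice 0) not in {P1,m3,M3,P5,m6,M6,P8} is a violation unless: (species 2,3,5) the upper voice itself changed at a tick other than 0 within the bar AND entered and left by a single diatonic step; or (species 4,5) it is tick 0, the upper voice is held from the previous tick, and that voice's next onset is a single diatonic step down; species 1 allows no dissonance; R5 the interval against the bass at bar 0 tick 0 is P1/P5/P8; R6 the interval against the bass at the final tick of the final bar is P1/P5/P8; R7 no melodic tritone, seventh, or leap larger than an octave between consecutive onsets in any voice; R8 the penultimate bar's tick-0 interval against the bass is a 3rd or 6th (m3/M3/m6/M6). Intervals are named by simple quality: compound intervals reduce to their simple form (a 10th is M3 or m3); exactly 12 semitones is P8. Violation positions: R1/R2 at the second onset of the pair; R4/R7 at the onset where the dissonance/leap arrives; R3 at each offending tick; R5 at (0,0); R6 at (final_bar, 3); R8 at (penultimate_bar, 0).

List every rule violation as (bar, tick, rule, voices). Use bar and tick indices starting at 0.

(0, 0, R5, (0, 2))
(0, 0, R5, (0, 3))
(1, 0, R4, (0, 1))
(1, 0, R4, (0, 2))
(2, 0, R1, (0, 3))
(2, 0, R2, (0, 2))
(2, 0, R2, (2, 3))
(3, 0, R1, (0, 2))
(3, 0, R3, (2, 3))
(3, 0, R4, (0, 1))
(3, 0, R4, (0, 3))
(3, 1, R3, (2, 3))
(3, 2, R3, (2, 3))
(3, 3, R3, (2, 3))
(4, 0, R1, (0, 2))
(4, 0, R2, (0, 3))
(4, 0, R3, (2, 3))
(4, 0, R7, (1,))
(4, 1, R3, (2, 3))
(4, 2, R3, (2, 3))
(4, 3, R3, (2, 3))
(5, 0, R3, (1, 2))
(5, 0, R4, (0, 1))
(5, 0, R7, (1,))
(5, 0, R7, (3,))
(5, 1, R3, (1, 2))
(5, 2, R3, (1, 2))
(5, 3, R3, (1, 2))
(6, 0, R2, (0, 3))
(6, 0, R7, (1,))
(6, 0, R8, (0, 2))
(6, 0, R8, (0, 3))
(7, 0, R1, (2, 3))
(7, 3, R6, (0, 2))
(7, 3, R6, (0, 3))

bar 0: v0=A3 v1=A4 v2=C5 v3=C5 downbeat m3
bar 1: v0=B3 v1=F4 v2=A4 v3=B4 downbeat P8
bar 2: v0=C4 v1=E4 v2=C5 v3=C5 downbeat P8
bar 3: v0=B3 v1=F4 v2=B4 v3=F4 downbeat TT
bar 4: v0=D4 v1=B4 v2=D5 v3=A4 downbeat P5
bar 5: v0=E4 v1=A5 v2=B4 v3=G5 downbeat m3
bar 6: v0=B3 v1=G4 v2=B4 v3=B4 downbeat P8
bar 7: v0=A3 v1=A4 v2=C5 v3=C5 downbeat m3
  -> R5 @ bar 0 tick 0 v(0, 2): opens on m3
  -> R5 @ bar 0 tick 0 v(0, 3): opens on m3
  -> R4 @ bar 1 tick 0 v(0, 1): B3/F4 TT untreated
  -> R4 @ bar 1 tick 0 v(0, 2): B3/A4 m7 untreated
  -> R1 @ bar 2 tick 0 v(0, 3): B3/B4 P8 -> C4/C5 P8 similar
  -> R2 @ bar 2 tick 0 v(0, 2): B3/A4 m7 -> C4/C5 P8 similar
  -> R2 @ bar 2 tick 0 v(2, 3): A4/B4 M2 -> C5/C5 P1 similar
  -> R1 @ bar 3 tick 0 v(0, 2): C4/C5 P8 -> B3/B4 P8 similar
  -> R3 @ bar 3 tick 0 v(2, 3): B4 above F4
  -> R4 @ bar 3 tick 0 v(0, 1): B3/F4 TT untreated
  -> R4 @ bar 3 tick 0 v(0, 3): B3/F4 TT untreated
  -> R3 @ bar 3 tick 1 v(2, 3): B4 above F4
  -> R3 @ bar 3 tick 2 v(2, 3): B4 above F4
  -> R3 @ bar 3 tick 3 v(2, 3): B4 above F4
  -> R1 @ bar 4 tick 0 v(0, 2): B3/B4 P8 -> D4/D5 P8 similar
  -> R2 @ bar 4 tick 0 v(0, 3): B3/F4 TT -> D4/A4 P5 similar
  -> R3 @ bar 4 tick 0 v(2, 3): D5 above A4
  -> R7 @ bar 4 tick 0 v(1,): F4->B4 leap 6st
  -> R3 @ bar 4 tick 1 v(2, 3): D5 above A4
  -> R3 @ bar 4 tick 2 v(2, 3): D5 above A4
  -> R3 @ bar 4 tick 3 v(2, 3): D5 above A4
  -> R3 @ bar 5 tick 0 v(1, 2): A5 above B4
  -> R4 @ bar 5 tick 0 v(0, 1): E4/A5 P4 untreated
  -> R7 @ bar 5 tick 0 v(1,): B4->A5 leap 10st
  -> R7 @ bar 5 tick 0 v(3,): A4->G5 leap 10st
  -> R3 @ bar 5 tick 1 v(1, 2): A5 above B4
  -> R3 @ bar 5 tick 2 v(1, 2): A5 above B4
  -> R3 @ bar 5 tick 3 v(1, 2): A5 above B4
  -> R2 @ bar 6 tick 0 v(0, 3): E4/G5 m3 -> B3/B4 P8 similar
  -> R7 @ bar 6 tick 0 v(1,): A5->G4 leap 14st
  -> R8 @ bar 6 tick 0 v(0, 2): penult P8 not 3rd/6th
  -> R8 @ bar 6 tick 0 v(0, 3): penult P8 not 3rd/6th
  -> R1 @ bar 7 tick 0 v(2, 3): B4/B4 P1 -> C5/C5 P1 similar
  -> R6 @ bar 7 tick 3 v(0, 2): closes on m3
  -> R6 @ bar 7 tick 3 v(0, 3): closes on m3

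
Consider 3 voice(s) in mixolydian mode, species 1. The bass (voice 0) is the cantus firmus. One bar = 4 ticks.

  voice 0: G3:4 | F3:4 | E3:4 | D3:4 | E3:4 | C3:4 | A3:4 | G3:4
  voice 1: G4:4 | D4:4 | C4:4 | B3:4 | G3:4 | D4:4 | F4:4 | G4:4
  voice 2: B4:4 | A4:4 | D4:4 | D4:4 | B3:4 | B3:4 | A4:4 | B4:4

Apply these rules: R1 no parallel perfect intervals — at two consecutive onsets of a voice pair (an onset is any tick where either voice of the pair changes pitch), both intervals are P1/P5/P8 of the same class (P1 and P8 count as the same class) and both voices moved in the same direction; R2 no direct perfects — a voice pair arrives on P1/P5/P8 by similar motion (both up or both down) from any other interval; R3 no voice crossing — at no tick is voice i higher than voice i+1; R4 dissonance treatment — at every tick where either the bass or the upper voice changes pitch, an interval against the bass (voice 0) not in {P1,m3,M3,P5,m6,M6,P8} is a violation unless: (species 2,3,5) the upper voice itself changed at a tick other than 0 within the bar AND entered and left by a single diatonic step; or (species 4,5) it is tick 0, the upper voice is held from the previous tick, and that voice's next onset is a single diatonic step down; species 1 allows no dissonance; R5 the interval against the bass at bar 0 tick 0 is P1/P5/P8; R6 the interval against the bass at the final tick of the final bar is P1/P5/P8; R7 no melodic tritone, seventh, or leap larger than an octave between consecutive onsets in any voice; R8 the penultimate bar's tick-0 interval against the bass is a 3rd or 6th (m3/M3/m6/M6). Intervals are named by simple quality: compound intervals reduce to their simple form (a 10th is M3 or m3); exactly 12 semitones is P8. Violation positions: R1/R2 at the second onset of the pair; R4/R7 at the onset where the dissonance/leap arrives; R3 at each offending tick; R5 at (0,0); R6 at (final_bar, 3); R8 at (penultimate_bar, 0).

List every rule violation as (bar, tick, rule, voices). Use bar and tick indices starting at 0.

bar 0: v0=G3 v1=G4 v2=B4 downbeat M3
bar 1: v0=F3 v1=D4 v2=A4 downbeat M3
bar 2: v0=E3 v1=C4 v2=D4 downbeat m7
bar 3: v0=D3 v1=B3 v2=D4 downbeat P8
bar 4: v0=E3 v1=G3 v2=B3 downbeat P5
bar 5: v0=C3 v1=D4 v2=B3 downbeat M7
bar 6: v0=A3 v1=F4 v2=A4 downbeat P8
bar 7: v0=G3 v1=G4 v2=B4 downbeat M3
  -> R5 @ bar 0 tick 0 v(0, 2): opens on M3
  -> R2 @ bar 1 tick 0 v(1, 2): G4/B4 M3 -> D4/A4 P5 similar
  -> R4 @ bar 2 tick 0 v(0, 2): E3/D4 m7 untreated
  -> R3 @ bar 5 tick 0 v(1, 2): D4 above B3
  -> R4 @ bar 5 tick 0 v(0, 1): C3/D4 M2 untreated
  -> R4 @ bar 5 tick 0 v(0, 2): C3/B3 M7 untreated
  -> R3 @ bar 5 tick 1 v(1, 2): D4 above B3
  -> R3 @ bar 5 tick 2 v(1, 2): D4 above B3
  -> R3 @ bar 5 tick 3 v(1, 2): D4 above B3
  -> R2 @ bar 6 tick 0 v(0, 2): C3/B3 M7 -> A3/A4 P8 similar
  -> R7 @ bar 6 tick 0 v(2,): B3->A4 leap 10st
  -> R8 @ bar 6 tick 0 v(0, 2): penult P8 not 3rd/6th
  -> R6 @ bar 7 tick 3 v(0, 2): closes on M3

(0, 0, R5, (0, 2))
(1, 0, R2, (1, 2))
(2, 0, R4, (0, 2))
(5, 0, R3, (1, 2))
(5, 0, R4, (0, 1))
(5, 0, R4, (0, 2))
(5, 1, R3, (1, 2))
(5, 2, R3, (1, 2))
(5, 3, R3, (1, 2))
(6, 0, R2, (0, 2))
(6, 0, R7, (2,))
(6, 0, R8, (0, 2))
(7, 3, R6, (0, 2))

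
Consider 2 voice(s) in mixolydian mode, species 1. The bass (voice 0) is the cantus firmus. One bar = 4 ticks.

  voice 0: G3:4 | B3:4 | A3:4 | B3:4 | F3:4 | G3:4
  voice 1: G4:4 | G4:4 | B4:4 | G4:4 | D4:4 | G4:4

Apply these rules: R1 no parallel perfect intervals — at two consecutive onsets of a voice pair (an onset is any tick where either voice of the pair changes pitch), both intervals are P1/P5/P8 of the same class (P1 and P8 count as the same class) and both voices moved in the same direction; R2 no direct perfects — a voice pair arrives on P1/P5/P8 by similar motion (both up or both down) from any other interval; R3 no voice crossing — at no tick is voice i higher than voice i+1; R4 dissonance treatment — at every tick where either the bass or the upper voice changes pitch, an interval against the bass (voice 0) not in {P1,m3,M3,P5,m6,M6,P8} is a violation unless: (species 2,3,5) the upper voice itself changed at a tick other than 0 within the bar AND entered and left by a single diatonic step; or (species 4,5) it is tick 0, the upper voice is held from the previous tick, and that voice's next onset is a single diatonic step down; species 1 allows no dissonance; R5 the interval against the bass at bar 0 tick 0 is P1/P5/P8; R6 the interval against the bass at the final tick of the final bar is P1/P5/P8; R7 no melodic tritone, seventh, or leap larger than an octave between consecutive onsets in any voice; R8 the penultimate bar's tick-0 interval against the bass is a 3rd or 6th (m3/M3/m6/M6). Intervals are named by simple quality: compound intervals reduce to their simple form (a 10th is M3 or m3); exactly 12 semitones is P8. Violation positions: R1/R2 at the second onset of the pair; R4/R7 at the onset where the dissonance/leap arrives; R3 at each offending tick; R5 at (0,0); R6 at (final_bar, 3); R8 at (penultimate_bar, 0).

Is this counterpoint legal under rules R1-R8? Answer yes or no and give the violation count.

bar 0: v0=G3 v1=G4 (P8)
bar 1: v0=B3 v1=G4 (m6)
bar 2: v0=A3 v1=B4 (M2)
bar 3: v0=B3 v1=G4 (m6)
bar 4: v0=F3 v1=D4 (M6)
bar 5: v0=G3 v1=G4 (P8)
  R4 @ bar2.0: A3/B4 M2 untreated
  R7 @ bar4.0: B3->F3 leap 6st
  R2 @ bar5.0: F3/D4 M6 -> G3/G4 P8 similar

No (3 violations)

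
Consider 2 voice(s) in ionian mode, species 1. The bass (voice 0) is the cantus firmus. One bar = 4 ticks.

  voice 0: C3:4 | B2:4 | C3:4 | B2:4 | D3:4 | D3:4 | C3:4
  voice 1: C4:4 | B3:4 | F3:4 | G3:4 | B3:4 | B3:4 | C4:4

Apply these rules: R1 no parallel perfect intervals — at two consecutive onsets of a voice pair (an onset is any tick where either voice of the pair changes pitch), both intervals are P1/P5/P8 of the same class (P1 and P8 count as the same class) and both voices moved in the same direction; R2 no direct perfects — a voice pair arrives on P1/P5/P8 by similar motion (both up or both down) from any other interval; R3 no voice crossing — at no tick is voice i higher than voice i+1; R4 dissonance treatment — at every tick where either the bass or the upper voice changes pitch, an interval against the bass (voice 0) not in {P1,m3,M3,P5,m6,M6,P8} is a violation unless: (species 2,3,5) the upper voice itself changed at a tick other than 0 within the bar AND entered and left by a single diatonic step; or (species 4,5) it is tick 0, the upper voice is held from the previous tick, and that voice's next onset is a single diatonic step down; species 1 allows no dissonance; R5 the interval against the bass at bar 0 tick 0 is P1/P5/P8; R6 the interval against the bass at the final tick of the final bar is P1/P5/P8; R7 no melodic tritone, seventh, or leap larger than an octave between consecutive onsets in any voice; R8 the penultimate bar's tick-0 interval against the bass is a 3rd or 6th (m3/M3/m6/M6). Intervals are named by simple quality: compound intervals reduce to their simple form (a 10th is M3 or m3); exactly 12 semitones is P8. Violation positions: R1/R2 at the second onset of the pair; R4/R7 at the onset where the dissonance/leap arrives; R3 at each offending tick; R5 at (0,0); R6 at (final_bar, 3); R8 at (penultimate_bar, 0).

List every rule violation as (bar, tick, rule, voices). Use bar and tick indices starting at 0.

(1, 0, R1, (0, 1))
(2, 0, R4, (0, 1))
(2, 0, R7, (1,))

bar 0: v0=C3 v1=C4 downbeat P8
bar 1: v0=B2 v1=B3 downbeat P8
bar 2: v0=C3 v1=F3 downbeat P4
bar 3: v0=B2 v1=G3 downbeat m6
bar 4: v0=D3 v1=B3 downbeat M6
bar 5: v0=D3 v1=B3 downbeat M6
bar 6: v0=C3 v1=C4 downbeat P8
  -> R1 @ bar 1 tick 0 v(0, 1): C3/C4 P8 -> B2/B3 P8 similar
  -> R4 @ bar 2 tick 0 v(0, 1): C3/F3 P4 untreated
  -> R7 @ bar 2 tick 0 v(1,): B3->F3 leap 6st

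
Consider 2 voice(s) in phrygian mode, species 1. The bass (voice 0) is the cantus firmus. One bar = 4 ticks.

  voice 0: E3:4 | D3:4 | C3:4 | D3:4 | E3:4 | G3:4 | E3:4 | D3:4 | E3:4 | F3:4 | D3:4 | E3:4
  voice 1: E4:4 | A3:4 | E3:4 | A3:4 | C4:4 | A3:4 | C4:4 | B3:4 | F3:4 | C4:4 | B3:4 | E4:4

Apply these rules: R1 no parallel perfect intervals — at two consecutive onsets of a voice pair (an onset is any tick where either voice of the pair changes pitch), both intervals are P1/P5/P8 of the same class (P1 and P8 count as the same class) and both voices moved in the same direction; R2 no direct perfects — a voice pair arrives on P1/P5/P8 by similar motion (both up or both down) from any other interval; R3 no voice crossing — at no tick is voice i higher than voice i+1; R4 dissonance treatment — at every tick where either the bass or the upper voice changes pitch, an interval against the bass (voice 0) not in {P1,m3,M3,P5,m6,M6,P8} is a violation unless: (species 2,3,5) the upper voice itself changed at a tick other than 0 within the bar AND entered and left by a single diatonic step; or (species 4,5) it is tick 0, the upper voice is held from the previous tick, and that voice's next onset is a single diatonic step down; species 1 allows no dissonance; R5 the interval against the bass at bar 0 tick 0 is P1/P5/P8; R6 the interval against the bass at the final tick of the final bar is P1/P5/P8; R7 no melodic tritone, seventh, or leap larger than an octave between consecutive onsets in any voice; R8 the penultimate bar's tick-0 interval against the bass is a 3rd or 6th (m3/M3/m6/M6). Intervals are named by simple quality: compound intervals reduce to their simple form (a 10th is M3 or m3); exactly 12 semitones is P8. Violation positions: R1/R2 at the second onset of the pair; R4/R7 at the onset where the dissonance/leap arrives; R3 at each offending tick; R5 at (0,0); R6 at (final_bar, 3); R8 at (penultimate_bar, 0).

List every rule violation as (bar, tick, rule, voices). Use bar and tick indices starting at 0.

(1, 0, R2, (0, 1))
(3, 0, R2, (0, 1))
(5, 0, R4, (0, 1))
(8, 0, R4, (0, 1))
(8, 0, R7, (1,))
(9, 0, R2, (0, 1))
(11, 0, R2, (0, 1))

bar 0: v0=E3 v1=E4 downbeat P8
bar 1: v0=D3 v1=A3 downbeat P5
bar 2: v0=C3 v1=E3 downbeat M3
bar 3: v0=D3 v1=A3 downbeat P5
bar 4: v0=E3 v1=C4 downbeat m6
bar 5: v0=G3 v1=A3 downbeat M2
bar 6: v0=E3 v1=C4 downbeat m6
bar 7: v0=D3 v1=B3 downbeat M6
bar 8: v0=E3 v1=F3 downbeat m2
bar 9: v0=F3 v1=C4 downbeat P5
bar 10: v0=D3 v1=B3 downbeat M6
bar 11: v0=E3 v1=E4 downbeat P8
  -> R2 @ bar 1 tick 0 v(0, 1): E3/E4 P8 -> D3/A3 P5 similar
  -> R2 @ bar 3 tick 0 v(0, 1): C3/E3 M3 -> D3/A3 P5 similar
  -> R4 @ bar 5 tick 0 v(0, 1): G3/A3 M2 untreated
  -> R4 @ bar 8 tick 0 v(0, 1): E3/F3 m2 untreated
  -> R7 @ bar 8 tick 0 v(1,): B3->F3 leap 6st
  -> R2 @ bar 9 tick 0 v(0, 1): E3/F3 m2 -> F3/C4 P5 similar
  -> R2 @ bar 11 tick 0 v(0, 1): D3/B3 M6 -> E3/E4 P8 similar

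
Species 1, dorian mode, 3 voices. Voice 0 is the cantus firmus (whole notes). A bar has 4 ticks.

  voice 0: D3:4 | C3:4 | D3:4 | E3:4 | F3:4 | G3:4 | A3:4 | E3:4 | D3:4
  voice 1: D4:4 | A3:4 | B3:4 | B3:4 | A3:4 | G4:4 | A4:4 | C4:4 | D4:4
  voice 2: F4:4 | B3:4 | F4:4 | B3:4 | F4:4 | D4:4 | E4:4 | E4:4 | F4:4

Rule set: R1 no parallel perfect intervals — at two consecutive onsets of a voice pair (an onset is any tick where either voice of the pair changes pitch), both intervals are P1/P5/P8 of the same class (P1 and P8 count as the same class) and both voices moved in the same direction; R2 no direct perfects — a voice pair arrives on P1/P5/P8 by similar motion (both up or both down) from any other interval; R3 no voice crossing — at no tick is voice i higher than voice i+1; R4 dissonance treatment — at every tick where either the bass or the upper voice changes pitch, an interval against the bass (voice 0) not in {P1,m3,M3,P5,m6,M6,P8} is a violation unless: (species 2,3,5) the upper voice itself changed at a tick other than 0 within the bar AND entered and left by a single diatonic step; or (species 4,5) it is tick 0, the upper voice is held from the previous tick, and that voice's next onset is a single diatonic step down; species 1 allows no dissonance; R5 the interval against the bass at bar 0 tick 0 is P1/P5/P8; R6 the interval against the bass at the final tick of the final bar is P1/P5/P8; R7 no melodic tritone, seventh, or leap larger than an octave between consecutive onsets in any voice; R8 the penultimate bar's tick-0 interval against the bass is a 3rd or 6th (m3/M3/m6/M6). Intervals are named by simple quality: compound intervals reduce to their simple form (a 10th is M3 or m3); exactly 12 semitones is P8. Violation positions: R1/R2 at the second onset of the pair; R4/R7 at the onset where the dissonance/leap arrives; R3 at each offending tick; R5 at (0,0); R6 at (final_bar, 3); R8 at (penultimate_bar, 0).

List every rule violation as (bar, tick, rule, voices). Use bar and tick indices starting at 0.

bar 0: v0=D3 v1=D4 v2=F4 downbeat m3
bar 1: v0=C3 v1=A3 v2=B3 downbeat M7
bar 2: v0=D3 v1=B3 v2=F4 downbeat m3
bar 3: v0=E3 v1=B3 v2=B3 downbeat P5
bar 4: v0=F3 v1=A3 v2=F4 downbeat P8
bar 5: v0=G3 v1=G4 v2=D4 downbeat P5
bar 6: v0=A3 v1=A4 v2=E4 downbeat P5
bar 7: v0=E3 v1=C4 v2=E4 downbeat P8
bar 8: v0=D3 v1=D4 v2=F4 downbeat m3
  -> R5 @ bar 0 tick 0 v(0, 2): opens on m3
  -> R4 @ bar 1 tick 0 v(0, 2): C3/B3 M7 untreated
  -> R7 @ bar 1 tick 0 v(2,): F4->B3 leap 6st
  -> R7 @ bar 2 tick 0 v(2,): B3->F4 leap 6st
  -> R7 @ bar 3 tick 0 v(2,): F4->B3 leap 6st
  -> R2 @ bar 4 tick 0 v(0, 2): E3/B3 P5 -> F3/F4 P8 similar
  -> R7 @ bar 4 tick 0 v(2,): B3->F4 leap 6st
  -> R2 @ bar 5 tick 0 v(0, 1): F3/A3 M3 -> G3/G4 P8 similar
  -> R3 @ bar 5 tick 0 v(1, 2): G4 above D4
  -> R7 @ bar 5 tick 0 v(1,): A3->G4 leap 10st
  -> R3 @ bar 5 tick 1 v(1, 2): G4 above D4
  -> R3 @ bar 5 tick 2 v(1, 2): G4 above D4
  -> R3 @ bar 5 tick 3 v(1, 2): G4 above D4
  -> R1 @ bar 6 tick 0 v(0, 1): G3/G4 P8 -> A3/A4 P8 similar
  -> R1 @ bar 6 tick 0 v(0, 2): G3/D4 P5 -> A3/E4 P5 similar
  -> R3 @ bar 6 tick 0 v(1, 2): A4 above E4
  -> R3 @ bar 6 tick 1 v(1, 2): A4 above E4
  -> R3 @ bar 6 tick 2 v(1, 2): A4 above E4
  -> R3 @ bar 6 tick 3 v(1, 2): A4 above E4
  -> R8 @ bar 7 tick 0 v(0, 2): penult P8 not 3rd/6th
  -> R6 @ bar 8 tick 3 v(0, 2): closes on m3

(0, 0, R5, (0, 2))
(1, 0, R4, (0, 2))
(1, 0, R7, (2,))
(2, 0, R7, (2,))
(3, 0, R7, (2,))
(4, 0, R2, (0, 2))
(4, 0, R7, (2,))
(5, 0, R2, (0, 1))
(5, 0, R3, (1, 2))
(5, 0, R7, (1,))
(5, 1, R3, (1, 2))
(5, 2, R3, (1, 2))
(5, 3, R3, (1, 2))
(6, 0, R1, (0, 1))
(6, 0, R1, (0, 2))
(6, 0, R3, (1, 2))
(6, 1, R3, (1, 2))
(6, 2, R3, (1, 2))
(6, 3, R3, (1, 2))
(7, 0, R8, (0, 2))
(8, 3, R6, (0, 2))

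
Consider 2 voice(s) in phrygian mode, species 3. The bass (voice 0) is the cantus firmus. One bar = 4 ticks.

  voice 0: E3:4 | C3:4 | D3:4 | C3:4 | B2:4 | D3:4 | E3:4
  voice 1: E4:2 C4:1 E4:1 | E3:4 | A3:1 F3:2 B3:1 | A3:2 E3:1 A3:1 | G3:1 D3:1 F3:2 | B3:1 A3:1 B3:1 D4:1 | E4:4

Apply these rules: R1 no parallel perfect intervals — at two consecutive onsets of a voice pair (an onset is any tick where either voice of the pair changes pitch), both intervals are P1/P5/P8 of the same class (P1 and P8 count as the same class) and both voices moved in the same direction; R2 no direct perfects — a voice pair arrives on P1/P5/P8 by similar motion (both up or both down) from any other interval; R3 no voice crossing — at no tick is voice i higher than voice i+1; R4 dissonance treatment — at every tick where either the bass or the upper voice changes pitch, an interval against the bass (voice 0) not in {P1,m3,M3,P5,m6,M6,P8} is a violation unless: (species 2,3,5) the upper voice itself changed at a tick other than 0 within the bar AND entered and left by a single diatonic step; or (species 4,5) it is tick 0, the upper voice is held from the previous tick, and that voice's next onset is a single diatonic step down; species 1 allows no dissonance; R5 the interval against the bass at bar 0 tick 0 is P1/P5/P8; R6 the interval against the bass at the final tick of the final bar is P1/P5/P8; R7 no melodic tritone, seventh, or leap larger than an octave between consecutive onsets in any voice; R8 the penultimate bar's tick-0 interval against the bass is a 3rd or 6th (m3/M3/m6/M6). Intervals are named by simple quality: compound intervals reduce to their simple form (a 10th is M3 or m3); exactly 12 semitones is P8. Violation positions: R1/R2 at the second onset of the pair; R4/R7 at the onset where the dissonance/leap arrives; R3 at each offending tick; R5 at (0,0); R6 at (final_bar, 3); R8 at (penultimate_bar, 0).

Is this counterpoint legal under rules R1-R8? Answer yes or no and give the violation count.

bar 0: v0=E3 v1=E4 (P8)
bar 1: v0=C3 v1=E3 (M3)
bar 2: v0=D3 v1=A3 (P5)
bar 3: v0=C3 v1=A3 (M6)
bar 4: v0=B2 v1=G3 (m6)
bar 5: v0=D3 v1=B3 (M6)
bar 6: v0=E3 v1=E4 (P8)
  R2 @ bar2.0: C3/E3 M3 -> D3/A3 P5 similar
  R7 @ bar2.3: F3->B3 leap 6st
  R4 @ bar4.2: B2/F3 TT untreated
  R7 @ bar5.0: F3->B3 leap 6st
  R1 @ bar6.0: D3/D4 P8 -> E3/E4 P8 similar

No (5 violations)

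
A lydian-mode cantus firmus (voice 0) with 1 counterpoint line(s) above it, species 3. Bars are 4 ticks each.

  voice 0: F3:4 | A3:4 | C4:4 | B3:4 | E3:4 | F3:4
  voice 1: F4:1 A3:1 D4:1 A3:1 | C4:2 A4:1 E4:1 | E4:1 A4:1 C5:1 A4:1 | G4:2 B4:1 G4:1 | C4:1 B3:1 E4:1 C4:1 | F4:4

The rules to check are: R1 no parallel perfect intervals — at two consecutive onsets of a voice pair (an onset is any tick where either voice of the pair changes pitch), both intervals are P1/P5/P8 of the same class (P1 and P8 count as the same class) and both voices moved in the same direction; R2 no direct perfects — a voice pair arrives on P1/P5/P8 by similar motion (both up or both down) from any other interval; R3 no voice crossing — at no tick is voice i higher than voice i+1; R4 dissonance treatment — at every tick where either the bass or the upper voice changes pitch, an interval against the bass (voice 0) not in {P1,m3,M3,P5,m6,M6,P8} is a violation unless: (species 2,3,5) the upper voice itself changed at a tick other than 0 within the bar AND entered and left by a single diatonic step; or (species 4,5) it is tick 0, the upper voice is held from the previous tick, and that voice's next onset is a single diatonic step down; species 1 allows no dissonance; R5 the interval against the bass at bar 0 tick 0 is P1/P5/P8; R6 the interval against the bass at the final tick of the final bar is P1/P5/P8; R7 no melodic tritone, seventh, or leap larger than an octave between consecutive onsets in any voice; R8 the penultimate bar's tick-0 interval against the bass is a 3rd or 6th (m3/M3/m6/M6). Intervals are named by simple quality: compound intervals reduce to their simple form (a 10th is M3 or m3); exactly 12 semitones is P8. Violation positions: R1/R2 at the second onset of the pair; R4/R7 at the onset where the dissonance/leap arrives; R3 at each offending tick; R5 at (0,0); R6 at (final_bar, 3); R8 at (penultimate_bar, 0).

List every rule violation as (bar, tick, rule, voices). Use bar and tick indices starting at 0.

bar 0: v0=F3 v1=F4 downbeat P8
bar 1: v0=A3 v1=C4 downbeat m3
bar 2: v0=C4 v1=E4 downbeat M3
bar 3: v0=B3 v1=G4 downbeat m6
bar 4: v0=E3 v1=C4 downbeat m6
bar 5: v0=F3 v1=F4 downbeat P8
  -> R2 @ bar 5 tick 0 v(0, 1): E3/C4 m6 -> F3/F4 P8 similar

(5, 0, R2, (0, 1))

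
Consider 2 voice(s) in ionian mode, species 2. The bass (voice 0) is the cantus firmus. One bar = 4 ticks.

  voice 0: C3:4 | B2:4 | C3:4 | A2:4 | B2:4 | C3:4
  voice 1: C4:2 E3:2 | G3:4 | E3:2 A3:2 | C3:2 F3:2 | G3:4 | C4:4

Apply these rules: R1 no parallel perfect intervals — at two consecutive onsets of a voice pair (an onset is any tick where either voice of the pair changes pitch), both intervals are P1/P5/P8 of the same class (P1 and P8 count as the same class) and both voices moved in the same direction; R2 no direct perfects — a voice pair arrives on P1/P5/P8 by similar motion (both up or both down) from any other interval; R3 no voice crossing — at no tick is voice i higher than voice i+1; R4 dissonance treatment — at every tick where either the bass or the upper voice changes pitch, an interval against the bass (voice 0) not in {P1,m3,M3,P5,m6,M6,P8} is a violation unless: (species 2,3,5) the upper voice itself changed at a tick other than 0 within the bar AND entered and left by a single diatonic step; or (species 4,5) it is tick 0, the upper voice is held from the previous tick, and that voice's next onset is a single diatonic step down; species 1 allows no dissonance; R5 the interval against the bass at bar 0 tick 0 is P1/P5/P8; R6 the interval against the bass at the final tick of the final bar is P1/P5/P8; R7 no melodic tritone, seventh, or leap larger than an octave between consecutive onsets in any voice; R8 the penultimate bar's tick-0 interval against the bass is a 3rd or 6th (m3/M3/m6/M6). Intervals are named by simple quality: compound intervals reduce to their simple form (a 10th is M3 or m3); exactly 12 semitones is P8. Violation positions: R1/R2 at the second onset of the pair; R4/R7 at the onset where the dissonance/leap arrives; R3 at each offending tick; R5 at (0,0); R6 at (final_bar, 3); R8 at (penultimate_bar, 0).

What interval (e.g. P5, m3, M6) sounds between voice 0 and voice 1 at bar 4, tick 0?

voice 0=B2 voice 1=G3 -> m6

m6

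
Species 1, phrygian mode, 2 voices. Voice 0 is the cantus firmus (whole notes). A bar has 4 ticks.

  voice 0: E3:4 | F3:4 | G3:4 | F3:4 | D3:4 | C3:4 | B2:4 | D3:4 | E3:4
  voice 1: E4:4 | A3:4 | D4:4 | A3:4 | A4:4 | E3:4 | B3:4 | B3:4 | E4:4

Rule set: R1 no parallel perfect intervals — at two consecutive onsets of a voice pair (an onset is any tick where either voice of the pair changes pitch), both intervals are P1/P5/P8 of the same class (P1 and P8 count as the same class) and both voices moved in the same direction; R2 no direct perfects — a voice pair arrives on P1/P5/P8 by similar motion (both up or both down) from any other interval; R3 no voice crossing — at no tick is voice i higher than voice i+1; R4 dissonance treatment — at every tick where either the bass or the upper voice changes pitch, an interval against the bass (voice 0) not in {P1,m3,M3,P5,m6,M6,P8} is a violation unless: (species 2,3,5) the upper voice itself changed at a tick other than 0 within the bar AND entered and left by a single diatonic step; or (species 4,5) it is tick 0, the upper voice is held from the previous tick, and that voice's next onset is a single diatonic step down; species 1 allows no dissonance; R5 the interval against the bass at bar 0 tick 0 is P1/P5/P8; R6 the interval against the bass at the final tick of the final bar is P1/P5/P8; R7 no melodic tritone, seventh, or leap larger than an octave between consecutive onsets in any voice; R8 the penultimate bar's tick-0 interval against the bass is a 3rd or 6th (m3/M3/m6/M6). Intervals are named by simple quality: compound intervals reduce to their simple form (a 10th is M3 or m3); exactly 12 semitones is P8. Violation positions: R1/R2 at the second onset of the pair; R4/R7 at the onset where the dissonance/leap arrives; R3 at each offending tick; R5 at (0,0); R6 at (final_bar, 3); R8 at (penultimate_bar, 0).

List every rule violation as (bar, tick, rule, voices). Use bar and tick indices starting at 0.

bar 0: v0=E3 v1=E4 downbeat P8
bar 1: v0=F3 v1=A3 downbeat M3
bar 2: v0=G3 v1=D4 downbeat P5
bar 3: v0=F3 v1=A3 downbeat M3
bar 4: v0=D3 v1=A4 downbeat P5
bar 5: v0=C3 v1=E3 downbeat M3
bar 6: v0=B2 v1=B3 downbeat P8
bar 7: v0=D3 v1=B3 downbeat M6
bar 8: v0=E3 v1=E4 downbeat P8
  -> R2 @ bar 2 tick 0 v(0, 1): F3/A3 M3 -> G3/D4 P5 similar
  -> R7 @ bar 5 tick 0 v(1,): A4->E3 leap 17st
  -> R2 @ bar 8 tick 0 v(0, 1): D3/B3 M6 -> E3/E4 P8 similar

(2, 0, R2, (0, 1))
(5, 0, R7, (1,))
(8, 0, R2, (0, 1))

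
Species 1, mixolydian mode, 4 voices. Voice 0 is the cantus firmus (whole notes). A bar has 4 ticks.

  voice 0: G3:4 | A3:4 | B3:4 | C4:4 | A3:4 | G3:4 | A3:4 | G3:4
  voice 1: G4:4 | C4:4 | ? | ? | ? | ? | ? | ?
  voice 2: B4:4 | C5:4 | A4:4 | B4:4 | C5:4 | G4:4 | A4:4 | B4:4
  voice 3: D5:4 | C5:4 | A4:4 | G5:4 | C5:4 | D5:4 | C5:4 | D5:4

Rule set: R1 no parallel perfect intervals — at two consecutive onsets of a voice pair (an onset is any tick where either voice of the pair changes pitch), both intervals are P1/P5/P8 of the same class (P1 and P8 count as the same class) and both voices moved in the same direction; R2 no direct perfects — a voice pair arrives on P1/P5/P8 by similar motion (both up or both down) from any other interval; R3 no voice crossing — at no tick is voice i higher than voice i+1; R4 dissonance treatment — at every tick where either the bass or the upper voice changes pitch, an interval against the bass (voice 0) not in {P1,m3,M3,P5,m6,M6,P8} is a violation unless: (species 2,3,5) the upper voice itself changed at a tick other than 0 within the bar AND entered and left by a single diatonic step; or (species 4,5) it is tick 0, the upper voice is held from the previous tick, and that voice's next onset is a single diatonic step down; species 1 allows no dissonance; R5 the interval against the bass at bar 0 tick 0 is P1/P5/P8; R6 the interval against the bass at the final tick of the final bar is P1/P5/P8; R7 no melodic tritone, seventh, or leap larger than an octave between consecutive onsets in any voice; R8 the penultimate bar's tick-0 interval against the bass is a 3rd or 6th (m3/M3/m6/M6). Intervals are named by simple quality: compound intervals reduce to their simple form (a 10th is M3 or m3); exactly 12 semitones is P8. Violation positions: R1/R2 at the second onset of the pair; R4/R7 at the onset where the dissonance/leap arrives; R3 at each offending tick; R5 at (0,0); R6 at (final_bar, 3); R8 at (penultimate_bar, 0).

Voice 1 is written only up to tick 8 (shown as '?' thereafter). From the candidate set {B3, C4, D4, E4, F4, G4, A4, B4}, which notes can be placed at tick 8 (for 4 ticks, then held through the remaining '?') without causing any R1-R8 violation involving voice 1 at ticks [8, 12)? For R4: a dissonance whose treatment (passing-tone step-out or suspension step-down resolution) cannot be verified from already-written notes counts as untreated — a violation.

{B3, D4, G4}

B3: legal
C4: violates R4
D4: legal
E4: violates R4
F4: violates R4
G4: legal
A4: violates R4
B4: violates R2,R3,R7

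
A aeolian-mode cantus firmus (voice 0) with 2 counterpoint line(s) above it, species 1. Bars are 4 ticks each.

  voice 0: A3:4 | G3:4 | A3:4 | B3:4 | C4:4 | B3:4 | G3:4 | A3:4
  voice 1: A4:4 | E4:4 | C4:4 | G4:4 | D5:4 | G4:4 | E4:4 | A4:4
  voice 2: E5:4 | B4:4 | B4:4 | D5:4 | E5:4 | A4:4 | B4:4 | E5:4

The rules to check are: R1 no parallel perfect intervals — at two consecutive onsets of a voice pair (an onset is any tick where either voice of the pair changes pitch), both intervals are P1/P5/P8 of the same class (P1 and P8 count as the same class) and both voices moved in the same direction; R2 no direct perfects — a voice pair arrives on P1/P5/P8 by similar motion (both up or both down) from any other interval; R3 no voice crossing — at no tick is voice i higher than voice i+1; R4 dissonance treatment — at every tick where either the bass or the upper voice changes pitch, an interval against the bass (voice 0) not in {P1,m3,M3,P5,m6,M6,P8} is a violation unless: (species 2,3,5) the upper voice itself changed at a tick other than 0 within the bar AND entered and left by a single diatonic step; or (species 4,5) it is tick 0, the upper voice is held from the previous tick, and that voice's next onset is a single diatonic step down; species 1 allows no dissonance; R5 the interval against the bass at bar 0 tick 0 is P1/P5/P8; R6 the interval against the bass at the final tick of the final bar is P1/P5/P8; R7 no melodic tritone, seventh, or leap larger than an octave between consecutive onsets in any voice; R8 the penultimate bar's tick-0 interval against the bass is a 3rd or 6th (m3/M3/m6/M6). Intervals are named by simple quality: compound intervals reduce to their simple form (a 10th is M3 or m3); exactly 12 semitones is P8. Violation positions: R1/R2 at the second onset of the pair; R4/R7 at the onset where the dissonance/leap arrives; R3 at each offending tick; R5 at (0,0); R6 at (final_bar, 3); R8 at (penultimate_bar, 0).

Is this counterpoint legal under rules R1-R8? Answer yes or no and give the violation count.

No (8 violations)

bar 0: v0=A3 v1=A4 v2=E5 (P5)
bar 1: v0=G3 v1=E4 v2=B4 (M3)
bar 2: v0=A3 v1=C4 v2=B4 (M2)
bar 3: v0=B3 v1=G4 v2=D5 (m3)
bar 4: v0=C4 v1=D5 v2=E5 (M3)
bar 5: v0=B3 v1=G4 v2=A4 (m7)
bar 6: v0=G3 v1=E4 v2=B4 (M3)
bar 7: v0=A3 v1=A4 v2=E5 (P5)
  R1 @ bar1.0: A4/E5 P5 -> E4/B4 P5 similar
  R4 @ bar2.0: A3/B4 M2 untreated
  R2 @ bar3.0: C4/B4 M7 -> G4/D5 P5 similar
  R4 @ bar4.0: C4/D5 M2 untreated
  R4 @ bar5.0: B3/A4 m7 untreated
  R1 @ bar7.0: E4/B4 P5 -> A4/E5 P5 similar
  R2 @ bar7.0: G3/E4 M6 -> A3/A4 P8 similar
  R2 @ bar7.0: G3/B4 M3 -> A3/E5 P5 similar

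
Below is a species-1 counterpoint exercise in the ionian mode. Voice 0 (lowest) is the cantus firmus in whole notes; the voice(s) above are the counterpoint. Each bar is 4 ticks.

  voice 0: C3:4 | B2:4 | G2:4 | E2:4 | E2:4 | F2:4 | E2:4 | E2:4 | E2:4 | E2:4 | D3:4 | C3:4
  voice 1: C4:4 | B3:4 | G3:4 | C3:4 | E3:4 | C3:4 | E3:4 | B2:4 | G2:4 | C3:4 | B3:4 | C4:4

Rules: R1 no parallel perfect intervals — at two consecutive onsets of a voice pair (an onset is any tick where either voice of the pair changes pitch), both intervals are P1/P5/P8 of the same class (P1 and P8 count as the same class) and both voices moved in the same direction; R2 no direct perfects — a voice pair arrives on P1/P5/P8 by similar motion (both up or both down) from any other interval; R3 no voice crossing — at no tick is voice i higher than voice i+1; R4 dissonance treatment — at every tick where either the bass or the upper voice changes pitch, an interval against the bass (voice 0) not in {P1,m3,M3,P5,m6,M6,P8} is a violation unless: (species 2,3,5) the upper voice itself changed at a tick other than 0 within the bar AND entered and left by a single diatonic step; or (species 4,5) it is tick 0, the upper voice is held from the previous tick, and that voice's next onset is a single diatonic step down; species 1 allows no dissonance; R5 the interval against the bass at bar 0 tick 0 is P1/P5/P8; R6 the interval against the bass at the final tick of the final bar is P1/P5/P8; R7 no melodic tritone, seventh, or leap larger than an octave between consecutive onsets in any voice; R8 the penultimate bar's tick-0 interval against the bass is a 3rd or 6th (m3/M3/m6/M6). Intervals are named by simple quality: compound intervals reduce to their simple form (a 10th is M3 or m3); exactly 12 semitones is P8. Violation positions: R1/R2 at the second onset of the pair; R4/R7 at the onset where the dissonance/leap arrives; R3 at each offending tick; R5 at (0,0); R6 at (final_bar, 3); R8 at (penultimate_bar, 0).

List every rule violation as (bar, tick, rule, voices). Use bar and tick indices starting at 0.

(1, 0, R1, (0, 1))
(2, 0, R1, (0, 1))
(10, 0, R7, (0,))
(10, 0, R7, (1,))

bar 0: v0=C3 v1=C4 downbeat P8
bar 1: v0=B2 v1=B3 downbeat P8
bar 2: v0=G2 v1=G3 downbeat P8
bar 3: v0=E2 v1=C3 downbeat m6
bar 4: v0=E2 v1=E3 downbeat P8
bar 5: v0=F2 v1=C3 downbeat P5
bar 6: v0=E2 v1=E3 downbeat P8
bar 7: v0=E2 v1=B2 downbeat P5
bar 8: v0=E2 v1=G2 downbeat m3
bar 9: v0=E2 v1=C3 downbeat m6
bar 10: v0=D3 v1=B3 downbeat M6
bar 11: v0=C3 v1=C4 downbeat P8
  -> R1 @ bar 1 tick 0 v(0, 1): C3/C4 P8 -> B2/B3 P8 similar
  -> R1 @ bar 2 tick 0 v(0, 1): B2/B3 P8 -> G2/G3 P8 similar
  -> R7 @ bar 10 tick 0 v(0,): E2->D3 leap 10st
  -> R7 @ bar 10 tick 0 v(1,): C3->B3 leap 11st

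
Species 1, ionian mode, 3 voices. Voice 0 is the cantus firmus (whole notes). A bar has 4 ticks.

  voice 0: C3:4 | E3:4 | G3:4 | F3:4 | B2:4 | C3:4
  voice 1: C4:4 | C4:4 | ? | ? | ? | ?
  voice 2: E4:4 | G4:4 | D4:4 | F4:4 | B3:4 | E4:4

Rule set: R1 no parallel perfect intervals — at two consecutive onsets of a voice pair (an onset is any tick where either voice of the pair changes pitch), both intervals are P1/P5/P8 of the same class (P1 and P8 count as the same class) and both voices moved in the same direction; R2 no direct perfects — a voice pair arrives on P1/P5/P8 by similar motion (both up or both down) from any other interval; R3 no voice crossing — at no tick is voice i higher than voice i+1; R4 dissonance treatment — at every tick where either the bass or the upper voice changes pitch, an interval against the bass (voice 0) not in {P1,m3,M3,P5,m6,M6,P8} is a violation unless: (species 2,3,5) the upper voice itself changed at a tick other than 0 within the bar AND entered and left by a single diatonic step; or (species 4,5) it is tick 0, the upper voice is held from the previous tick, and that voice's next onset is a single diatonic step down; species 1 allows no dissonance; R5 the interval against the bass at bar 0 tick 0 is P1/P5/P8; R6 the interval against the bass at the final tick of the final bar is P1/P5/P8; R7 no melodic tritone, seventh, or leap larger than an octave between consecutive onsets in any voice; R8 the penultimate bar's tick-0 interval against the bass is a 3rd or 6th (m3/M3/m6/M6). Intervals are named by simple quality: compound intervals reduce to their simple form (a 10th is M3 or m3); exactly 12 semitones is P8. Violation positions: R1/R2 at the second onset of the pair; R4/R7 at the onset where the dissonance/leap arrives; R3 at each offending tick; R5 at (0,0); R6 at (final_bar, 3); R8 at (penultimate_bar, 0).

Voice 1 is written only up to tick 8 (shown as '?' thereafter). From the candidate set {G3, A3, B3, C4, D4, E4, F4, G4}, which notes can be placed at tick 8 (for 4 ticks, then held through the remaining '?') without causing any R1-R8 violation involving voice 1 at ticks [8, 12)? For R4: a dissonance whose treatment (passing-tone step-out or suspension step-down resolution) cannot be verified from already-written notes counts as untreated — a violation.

G3: violates R1
A3: violates R4
B3: legal
C4: violates R4
D4: violates R2
E4: violates R3
F4: violates R3,R4
G4: violates R2,R3

{B3}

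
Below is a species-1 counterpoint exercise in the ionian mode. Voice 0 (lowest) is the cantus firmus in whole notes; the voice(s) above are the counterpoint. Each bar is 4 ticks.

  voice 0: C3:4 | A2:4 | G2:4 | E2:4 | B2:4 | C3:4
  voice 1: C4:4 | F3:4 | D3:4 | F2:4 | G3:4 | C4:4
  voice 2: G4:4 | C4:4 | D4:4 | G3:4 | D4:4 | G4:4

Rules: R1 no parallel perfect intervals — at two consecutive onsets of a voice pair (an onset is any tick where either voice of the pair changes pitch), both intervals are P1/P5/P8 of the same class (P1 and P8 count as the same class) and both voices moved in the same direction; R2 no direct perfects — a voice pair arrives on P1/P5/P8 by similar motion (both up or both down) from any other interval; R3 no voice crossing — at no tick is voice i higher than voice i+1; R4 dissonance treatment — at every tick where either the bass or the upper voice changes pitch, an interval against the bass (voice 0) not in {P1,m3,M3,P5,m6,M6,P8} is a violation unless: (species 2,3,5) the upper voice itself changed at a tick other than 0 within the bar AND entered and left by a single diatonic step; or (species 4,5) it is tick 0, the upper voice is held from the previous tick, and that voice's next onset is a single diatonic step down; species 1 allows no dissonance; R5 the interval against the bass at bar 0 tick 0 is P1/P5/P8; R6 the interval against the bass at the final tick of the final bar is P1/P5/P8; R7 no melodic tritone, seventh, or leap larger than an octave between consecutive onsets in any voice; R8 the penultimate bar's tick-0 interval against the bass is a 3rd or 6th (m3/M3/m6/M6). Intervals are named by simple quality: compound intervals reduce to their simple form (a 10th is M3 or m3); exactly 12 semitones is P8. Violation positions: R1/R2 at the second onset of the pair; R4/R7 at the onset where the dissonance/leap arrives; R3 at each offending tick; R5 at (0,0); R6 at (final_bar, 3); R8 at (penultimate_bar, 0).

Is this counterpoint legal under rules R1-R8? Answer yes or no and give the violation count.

No (8 violations)

bar 0: v0=C3 v1=C4 v2=G4 (P5)
bar 1: v0=A2 v1=F3 v2=C4 (m3)
bar 2: v0=G2 v1=D3 v2=D4 (P5)
bar 3: v0=E2 v1=F2 v2=G3 (m3)
bar 4: v0=B2 v1=G3 v2=D4 (m3)
bar 5: v0=C3 v1=C4 v2=G4 (P5)
  R1 @ bar1.0: C4/G4 P5 -> F3/C4 P5 similar
  R2 @ bar2.0: A2/F3 m6 -> G2/D3 P5 similar
  R4 @ bar3.0: E2/F2 m2 untreated
  R2 @ bar4.0: F2/G3 M2 -> G3/D4 P5 similar
  R7 @ bar4.0: F2->G3 leap 14st
  R1 @ bar5.0: G3/D4 P5 -> C4/G4 P5 similar
  R2 @ bar5.0: B2/G3 m6 -> C3/C4 P8 similar
  R2 @ bar5.0: B2/D4 m3 -> C3/G4 P5 similar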